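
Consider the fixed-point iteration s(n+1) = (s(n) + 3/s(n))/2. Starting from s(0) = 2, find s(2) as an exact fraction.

97/56

s(1) = (2 + 3/2)/2 = 7/4.
s(2) = (7/4 + 3/(7/4))/2 = 97/56.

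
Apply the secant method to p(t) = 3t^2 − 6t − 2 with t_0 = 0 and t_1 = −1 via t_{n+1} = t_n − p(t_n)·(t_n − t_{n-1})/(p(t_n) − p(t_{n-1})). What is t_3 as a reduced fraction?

p(0) = −2, p(−1) = 7. t_2 = (−1) − 7·((−1) − 0)/(7 − (−2)) = −2/9.
p(−1) = 7, p(−2/9) = −14/27. t_3 = (−2/9) − (−14/27)·((−2/9) − (−1))/((−14/27) − 7) = −8/29.

−8/29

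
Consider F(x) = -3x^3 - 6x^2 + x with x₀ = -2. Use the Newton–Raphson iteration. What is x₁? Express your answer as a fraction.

F'(x) = -9x^2 - 12x + 1.
F(-2) = -2, F'(-2) = -11, so x₁ = (-2) - (-2)/(-11) = -24/11.

-24/11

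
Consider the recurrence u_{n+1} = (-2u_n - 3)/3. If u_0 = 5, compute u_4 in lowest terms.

u_1 = (-2·5 - 3)/3 = -13/3.
u_2 = (-2·(-13/3) - 3)/3 = 17/9.
u_3 = (-2·(17/9) - 3)/3 = -61/27.
u_4 = (-2·(-61/27) - 3)/3 = 41/81.

41/81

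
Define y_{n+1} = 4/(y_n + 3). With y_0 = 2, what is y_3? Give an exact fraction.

76/77

y_1 = 4/(2 + 3) = 4/5.
y_2 = 4/(4/5 + 3) = 20/19.
y_3 = 4/(20/19 + 3) = 76/77.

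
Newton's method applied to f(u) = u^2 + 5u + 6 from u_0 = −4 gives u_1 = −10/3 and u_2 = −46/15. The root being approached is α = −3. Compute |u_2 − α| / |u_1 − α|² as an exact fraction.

u_1 − α = −10/3 − (−3) = −10/3 + 3 = −1/3, so |u_1 − α| = 1/3.
u_2 − α = −46/15 − (−3) = −46/15 + 3 = −1/15, so |u_2 − α| = 1/15.
|u_1 − α|² = 1/9.
Ratio = (1/15) / (1/9) = 3/5.

3/5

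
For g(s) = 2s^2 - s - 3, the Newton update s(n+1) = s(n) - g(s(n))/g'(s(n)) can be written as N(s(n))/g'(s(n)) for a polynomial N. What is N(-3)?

21

g'(s) = 4s - 1.
N(s) = s·g'(s) - g(s) = s·(4s - 1) - (2s^2 - s - 3) = 2s^2 + 3.
N(-3) = 21.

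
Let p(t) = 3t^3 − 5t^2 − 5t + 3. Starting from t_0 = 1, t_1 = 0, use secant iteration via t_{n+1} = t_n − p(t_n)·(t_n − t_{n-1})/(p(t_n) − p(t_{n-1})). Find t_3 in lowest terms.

p(1) = −4, p(0) = 3. t_2 = 0 − 3·(0 − 1)/(3 − (−4)) = 3/7.
p(0) = 3, p(3/7) = 60/343. t_3 = (3/7) − (60/343)·((3/7) − 0)/((60/343) − 3) = 147/323.

147/323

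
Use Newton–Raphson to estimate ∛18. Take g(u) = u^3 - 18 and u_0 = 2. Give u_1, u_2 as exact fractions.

u_1 = 17/6, u_2 = 6857/2601

g'(u) = 3u^2.
g(2) = -10, g'(2) = 12, so u_1 = 2 - (-10)/12 = 17/6.
g(17/6) = 1025/216, g'(17/6) = 289/12, so u_2 = (17/6) - (1025/216)/(289/12) = 6857/2601.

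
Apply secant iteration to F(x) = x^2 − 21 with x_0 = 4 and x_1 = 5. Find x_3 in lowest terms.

F(4) = −5, F(5) = 4. x_2 = 5 − 4·(5 − 4)/(4 − (−5)) = 41/9.
F(5) = 4, F(41/9) = −20/81. x_3 = (41/9) − (−20/81)·((41/9) − 5)/((−20/81) − 4) = 197/43.

197/43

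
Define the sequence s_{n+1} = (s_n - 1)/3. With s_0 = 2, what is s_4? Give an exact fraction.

-38/81

s_1 = (2 - 1)/3 = 1/3.
s_2 = ((1/3) - 1)/3 = -2/9.
s_3 = ((-2/9) - 1)/3 = -11/27.
s_4 = ((-11/27) - 1)/3 = -38/81.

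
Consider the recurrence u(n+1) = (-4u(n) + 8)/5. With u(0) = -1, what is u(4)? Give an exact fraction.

72/625

u(1) = (-4·(-1) + 8)/5 = 12/5.
u(2) = (-4·(12/5) + 8)/5 = -8/25.
u(3) = (-4·(-8/25) + 8)/5 = 232/125.
u(4) = (-4·(232/125) + 8)/5 = 72/625.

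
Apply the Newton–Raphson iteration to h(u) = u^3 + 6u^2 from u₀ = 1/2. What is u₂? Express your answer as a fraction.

1232/9315

h'(u) = 3u^2 + 12u.
h(1/2) = 13/8, h'(1/2) = 27/4, so u₁ = (1/2) − (13/8)/(27/4) = 7/27.
h(7/27) = 8281/19683, h'(7/27) = 805/243, so u₂ = (7/27) − (8281/19683)/(805/243) = 1232/9315.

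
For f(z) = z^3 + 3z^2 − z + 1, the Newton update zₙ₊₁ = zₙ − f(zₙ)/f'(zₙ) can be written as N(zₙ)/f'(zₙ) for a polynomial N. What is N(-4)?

−81

f'(z) = 3z^2 + 6z − 1.
N(z) = z·f'(z) − f(z) = z·(3z^2 + 6z − 1) − (z^3 + 3z^2 − z + 1) = 2z^3 + 3z^2 − 1.
N(-4) = −81.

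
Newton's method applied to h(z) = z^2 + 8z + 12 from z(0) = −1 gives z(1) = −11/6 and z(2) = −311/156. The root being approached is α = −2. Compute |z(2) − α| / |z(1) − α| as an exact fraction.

1/26

z(1) − α = −11/6 − (−2) = −11/6 + 2 = 1/6, so |z(1) − α| = 1/6.
z(2) − α = −311/156 − (−2) = −311/156 + 2 = 1/156, so |z(2) − α| = 1/156.
Ratio = (1/156) / (1/6) = 1/26.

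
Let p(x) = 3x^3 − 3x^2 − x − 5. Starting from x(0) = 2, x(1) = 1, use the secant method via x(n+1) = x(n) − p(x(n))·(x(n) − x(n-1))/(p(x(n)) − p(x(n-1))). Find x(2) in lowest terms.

p(2) = 5, p(1) = −6. x(2) = 1 − (−6)·(1 − 2)/((−6) − 5) = 17/11.

17/11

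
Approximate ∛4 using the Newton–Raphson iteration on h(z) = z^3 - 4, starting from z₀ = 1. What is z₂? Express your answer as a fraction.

5/3

h'(z) = 3z^2.
h(1) = -3, h'(1) = 3, so z₁ = 1 - (-3)/3 = 2.
h(2) = 4, h'(2) = 12, so z₂ = 2 - 4/12 = 5/3.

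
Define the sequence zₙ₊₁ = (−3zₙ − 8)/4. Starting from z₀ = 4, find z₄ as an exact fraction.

z₁ = (−3·4 − 8)/4 = −5.
z₂ = (−3·(−5) − 8)/4 = 7/4.
z₃ = (−3·(7/4) − 8)/4 = −53/16.
z₄ = (−3·(−53/16) − 8)/4 = 31/64.

31/64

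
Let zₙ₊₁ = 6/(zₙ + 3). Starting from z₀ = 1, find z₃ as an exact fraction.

18/13

z₁ = 6/(1 + 3) = 3/2.
z₂ = 6/(3/2 + 3) = 4/3.
z₃ = 6/(4/3 + 3) = 18/13.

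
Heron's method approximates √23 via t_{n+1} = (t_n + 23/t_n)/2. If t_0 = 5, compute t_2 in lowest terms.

t_1 = (5 + 23/5)/2 = 24/5.
t_2 = (24/5 + 23/(24/5))/2 = 1151/240.

1151/240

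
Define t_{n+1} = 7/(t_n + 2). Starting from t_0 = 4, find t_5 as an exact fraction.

t_1 = 7/(4 + 2) = 7/6.
t_2 = 7/(7/6 + 2) = 42/19.
t_3 = 7/(42/19 + 2) = 133/80.
t_4 = 7/(133/80 + 2) = 560/293.
t_5 = 7/(560/293 + 2) = 2051/1146.

2051/1146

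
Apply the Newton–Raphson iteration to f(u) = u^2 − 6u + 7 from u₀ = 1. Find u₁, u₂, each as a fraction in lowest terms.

f'(u) = 2u − 6.
f(1) = 2, f'(1) = −4, so u₁ = 1 − 2/(−4) = 3/2.
f(3/2) = 1/4, f'(3/2) = −3, so u₂ = (3/2) − (1/4)/(−3) = 19/12.

u₁ = 3/2, u₂ = 19/12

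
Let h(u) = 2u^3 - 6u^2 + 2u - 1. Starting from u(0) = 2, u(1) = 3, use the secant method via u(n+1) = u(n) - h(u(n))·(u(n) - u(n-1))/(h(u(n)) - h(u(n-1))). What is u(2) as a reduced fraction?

5/2

h(2) = -5, h(3) = 5. u(2) = 3 - 5·(3 - 2)/(5 - (-5)) = 5/2.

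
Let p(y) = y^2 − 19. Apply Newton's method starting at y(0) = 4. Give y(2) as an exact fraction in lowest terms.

p'(y) = 2y.
p(4) = −3, p'(4) = 8, so y(1) = 4 − (−3)/8 = 35/8.
p(35/8) = 9/64, p'(35/8) = 35/4, so y(2) = (35/8) − (9/64)/(35/4) = 2441/560.

2441/560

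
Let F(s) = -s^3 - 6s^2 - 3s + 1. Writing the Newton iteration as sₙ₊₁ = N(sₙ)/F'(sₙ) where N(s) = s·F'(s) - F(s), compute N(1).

F'(s) = -3s^2 - 12s - 3.
N(s) = s·F'(s) - F(s) = s·(-3s^2 - 12s - 3) - (-s^3 - 6s^2 - 3s + 1) = -2s^3 - 6s^2 - 1.
N(1) = -9.

-9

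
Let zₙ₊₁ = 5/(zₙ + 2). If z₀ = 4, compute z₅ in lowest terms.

1065/746

z₁ = 5/(4 + 2) = 5/6.
z₂ = 5/(5/6 + 2) = 30/17.
z₃ = 5/(30/17 + 2) = 85/64.
z₄ = 5/(85/64 + 2) = 320/213.
z₅ = 5/(320/213 + 2) = 1065/746.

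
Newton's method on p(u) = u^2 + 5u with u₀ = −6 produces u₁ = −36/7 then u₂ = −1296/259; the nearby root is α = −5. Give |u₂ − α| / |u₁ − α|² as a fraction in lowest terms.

u₁ − α = −36/7 − (−5) = −36/7 + 5 = −1/7, so |u₁ − α| = 1/7.
u₂ − α = −1296/259 − (−5) = −1296/259 + 5 = −1/259, so |u₂ − α| = 1/259.
|u₁ − α|² = 1/49.
Ratio = (1/259) / (1/49) = 7/37.

7/37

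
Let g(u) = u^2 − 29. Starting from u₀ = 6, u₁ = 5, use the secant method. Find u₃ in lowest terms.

g(6) = 7, g(5) = −4. u₂ = 5 − (−4)·(5 − 6)/((−4) − 7) = 59/11.
g(5) = −4, g(59/11) = −28/121. u₃ = (59/11) − (−28/121)·((59/11) − 5)/((−28/121) − (−4)) = 307/57.

307/57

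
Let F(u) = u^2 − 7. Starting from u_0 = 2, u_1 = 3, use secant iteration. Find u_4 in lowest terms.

971/367

F(2) = −3, F(3) = 2. u_2 = 3 − 2·(3 − 2)/(2 − (−3)) = 13/5.
F(3) = 2, F(13/5) = −6/25. u_3 = (13/5) − (−6/25)·((13/5) − 3)/((−6/25) − 2) = 37/14.
F(13/5) = −6/25, F(37/14) = −3/196. u_4 = (37/14) − (−3/196)·((37/14) − (13/5))/((−3/196) − (−6/25)) = 971/367.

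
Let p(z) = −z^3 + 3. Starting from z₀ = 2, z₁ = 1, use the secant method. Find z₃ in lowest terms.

291/193

p(2) = −5, p(1) = 2. z₂ = 1 − 2·(1 − 2)/(2 − (−5)) = 9/7.
p(1) = 2, p(9/7) = 300/343. z₃ = (9/7) − (300/343)·((9/7) − 1)/((300/343) − 2) = 291/193.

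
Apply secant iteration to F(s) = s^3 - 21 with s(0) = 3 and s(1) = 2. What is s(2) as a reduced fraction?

F(3) = 6, F(2) = -13. s(2) = 2 - (-13)·(2 - 3)/((-13) - 6) = 51/19.

51/19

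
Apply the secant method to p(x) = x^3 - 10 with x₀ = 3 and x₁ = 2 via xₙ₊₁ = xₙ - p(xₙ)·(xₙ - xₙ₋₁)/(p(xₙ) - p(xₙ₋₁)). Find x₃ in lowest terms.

4925/2282

p(3) = 17, p(2) = -2. x₂ = 2 - (-2)·(2 - 3)/((-2) - 17) = 40/19.
p(2) = -2, p(40/19) = -4590/6859. x₃ = (40/19) - (-4590/6859)·((40/19) - 2)/((-4590/6859) - (-2)) = 4925/2282.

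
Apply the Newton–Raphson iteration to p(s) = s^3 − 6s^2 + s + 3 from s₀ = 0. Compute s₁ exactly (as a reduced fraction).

−3

p'(s) = 3s^2 − 12s + 1.
p(0) = 3, p'(0) = 1, so s₁ = 0 − 3/1 = −3.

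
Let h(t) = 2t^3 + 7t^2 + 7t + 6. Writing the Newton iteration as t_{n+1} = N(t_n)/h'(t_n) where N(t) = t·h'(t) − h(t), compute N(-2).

h'(t) = 6t^2 + 14t + 7.
N(t) = t·h'(t) − h(t) = t·(6t^2 + 14t + 7) − (2t^3 + 7t^2 + 7t + 6) = 4t^3 + 7t^2 − 6.
N(-2) = −10.

−10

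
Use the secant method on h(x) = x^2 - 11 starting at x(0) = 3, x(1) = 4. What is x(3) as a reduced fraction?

169/51

h(3) = -2, h(4) = 5. x(2) = 4 - 5·(4 - 3)/(5 - (-2)) = 23/7.
h(4) = 5, h(23/7) = -10/49. x(3) = (23/7) - (-10/49)·((23/7) - 4)/((-10/49) - 5) = 169/51.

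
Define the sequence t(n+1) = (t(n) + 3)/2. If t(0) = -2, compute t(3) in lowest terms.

19/8

t(1) = ((-2) + 3)/2 = 1/2.
t(2) = ((1/2) + 3)/2 = 7/4.
t(3) = ((7/4) + 3)/2 = 19/8.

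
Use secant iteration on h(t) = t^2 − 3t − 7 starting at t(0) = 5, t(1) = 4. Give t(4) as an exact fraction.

h(5) = 3, h(4) = −3. t(2) = 4 − (−3)·(4 − 5)/((−3) − 3) = 9/2.
h(4) = −3, h(9/2) = −1/4. t(3) = (9/2) − (−1/4)·((9/2) − 4)/((−1/4) − (−3)) = 50/11.
h(9/2) = −1/4, h(50/11) = 3/121. t(4) = (50/11) − (3/121)·((50/11) − (9/2))/((3/121) − (−1/4)) = 604/133.

604/133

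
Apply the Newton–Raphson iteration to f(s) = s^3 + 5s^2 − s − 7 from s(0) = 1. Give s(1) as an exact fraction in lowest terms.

7/6

f'(s) = 3s^2 + 10s − 1.
f(1) = −2, f'(1) = 12, so s(1) = 1 − (−2)/12 = 7/6.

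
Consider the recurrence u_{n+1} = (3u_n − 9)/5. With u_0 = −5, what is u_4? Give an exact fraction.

−2853/625

u_1 = (3·(−5) − 9)/5 = −24/5.
u_2 = (3·(−24/5) − 9)/5 = −117/25.
u_3 = (3·(−117/25) − 9)/5 = −576/125.
u_4 = (3·(−576/125) − 9)/5 = −2853/625.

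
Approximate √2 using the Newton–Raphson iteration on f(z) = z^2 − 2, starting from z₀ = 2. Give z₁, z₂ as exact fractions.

f'(z) = 2z.
f(2) = 2, f'(2) = 4, so z₁ = 2 − 2/4 = 3/2.
f(3/2) = 1/4, f'(3/2) = 3, so z₂ = (3/2) − (1/4)/3 = 17/12.

z₁ = 3/2, z₂ = 17/12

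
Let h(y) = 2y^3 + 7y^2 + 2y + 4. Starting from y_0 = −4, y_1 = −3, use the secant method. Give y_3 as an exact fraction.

h(−4) = −20, h(−3) = 7. y_2 = (−3) − 7·((−3) − (−4))/(7 − (−20)) = −88/27.
h(−3) = 7, h(−88/27) = 51100/19683. y_3 = (−88/27) − (51100/19683)·((−88/27) − (−3))/((51100/19683) − 7) = −6036/1769.

−6036/1769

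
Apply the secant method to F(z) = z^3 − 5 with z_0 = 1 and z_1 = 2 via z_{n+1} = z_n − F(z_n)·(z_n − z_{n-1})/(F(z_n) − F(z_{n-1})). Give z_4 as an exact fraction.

F(1) = −4, F(2) = 3. z_2 = 2 − 3·(2 − 1)/(3 − (−4)) = 11/7.
F(2) = 3, F(11/7) = −384/343. z_3 = (11/7) − (−384/343)·((11/7) − 2)/((−384/343) − 3) = 265/157.
F(11/7) = −384/343, F(265/157) = −739840/3869893. z_4 = (265/157) − (−739840/3869893)·((265/157) − (11/7))/((−739840/3869893) − (−384/343)) = 16480535/9627139.

16480535/9627139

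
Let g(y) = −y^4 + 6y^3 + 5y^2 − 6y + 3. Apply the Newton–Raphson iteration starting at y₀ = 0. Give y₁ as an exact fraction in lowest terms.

1/2

g'(y) = −4y^3 + 18y^2 + 10y − 6.
g(0) = 3, g'(0) = −6, so y₁ = 0 − 3/(−6) = 1/2.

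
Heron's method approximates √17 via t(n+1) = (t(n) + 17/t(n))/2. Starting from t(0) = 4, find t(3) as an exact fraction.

t(1) = (4 + 17/4)/2 = 33/8.
t(2) = (33/8 + 17/(33/8))/2 = 2177/528.
t(3) = (2177/528 + 17/(2177/528))/2 = 9478657/2298912.

9478657/2298912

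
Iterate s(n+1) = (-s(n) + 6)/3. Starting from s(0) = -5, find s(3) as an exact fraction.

s(1) = (-(-5) + 6)/3 = 11/3.
s(2) = (-(11/3) + 6)/3 = 7/9.
s(3) = (-(7/9) + 6)/3 = 47/27.

47/27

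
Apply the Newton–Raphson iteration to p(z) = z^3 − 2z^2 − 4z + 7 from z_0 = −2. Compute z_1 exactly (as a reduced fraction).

−31/16

p'(z) = 3z^2 − 4z − 4.
p(−2) = −1, p'(−2) = 16, so z_1 = (−2) − (−1)/16 = −31/16.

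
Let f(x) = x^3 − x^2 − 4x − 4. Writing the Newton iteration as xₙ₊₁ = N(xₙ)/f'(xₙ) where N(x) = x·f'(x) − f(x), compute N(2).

16

f'(x) = 3x^2 − 2x − 4.
N(x) = x·f'(x) − f(x) = x·(3x^2 − 2x − 4) − (x^3 − x^2 − 4x − 4) = 2x^3 − x^2 + 4.
N(2) = 16.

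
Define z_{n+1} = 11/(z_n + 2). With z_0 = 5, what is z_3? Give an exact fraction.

275/127

z_1 = 11/(5 + 2) = 11/7.
z_2 = 11/(11/7 + 2) = 77/25.
z_3 = 11/(77/25 + 2) = 275/127.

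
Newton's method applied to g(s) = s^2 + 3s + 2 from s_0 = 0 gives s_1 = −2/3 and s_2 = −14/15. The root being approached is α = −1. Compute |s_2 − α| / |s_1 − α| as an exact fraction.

1/5

s_1 − α = −2/3 − (−1) = −2/3 + 1 = 1/3, so |s_1 − α| = 1/3.
s_2 − α = −14/15 − (−1) = −14/15 + 1 = 1/15, so |s_2 − α| = 1/15.
Ratio = (1/15) / (1/3) = 1/5.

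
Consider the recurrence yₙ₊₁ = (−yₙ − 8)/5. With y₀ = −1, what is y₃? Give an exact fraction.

y₁ = (−(−1) − 8)/5 = −7/5.
y₂ = (−(−7/5) − 8)/5 = −33/25.
y₃ = (−(−33/25) − 8)/5 = −167/125.

−167/125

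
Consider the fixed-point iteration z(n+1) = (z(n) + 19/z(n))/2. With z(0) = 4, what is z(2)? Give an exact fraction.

2441/560

z(1) = (4 + 19/4)/2 = 35/8.
z(2) = (35/8 + 19/(35/8))/2 = 2441/560.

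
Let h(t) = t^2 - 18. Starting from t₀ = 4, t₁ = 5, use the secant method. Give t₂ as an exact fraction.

38/9

h(4) = -2, h(5) = 7. t₂ = 5 - 7·(5 - 4)/(7 - (-2)) = 38/9.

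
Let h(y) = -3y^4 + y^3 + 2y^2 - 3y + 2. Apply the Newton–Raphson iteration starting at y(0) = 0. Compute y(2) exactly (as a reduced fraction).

h'(y) = -12y^3 + 3y^2 + 4y - 3.
h(0) = 2, h'(0) = -3, so y(1) = 0 - 2/(-3) = 2/3.
h(2/3) = 16/27, h'(2/3) = -23/9, so y(2) = (2/3) - (16/27)/(-23/9) = 62/69.

62/69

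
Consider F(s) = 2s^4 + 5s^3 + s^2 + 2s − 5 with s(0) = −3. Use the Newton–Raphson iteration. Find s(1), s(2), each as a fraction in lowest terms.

s(1) = −46/17, s(2) = −2269349/869958

F'(s) = 8s^3 + 15s^2 + 2s + 2.
F(−3) = 25, F'(−3) = −85, so s(1) = (−3) − 25/(−85) = −46/17.
F(−46/17) = 423275/83521, F'(−46/17) = −255870/4913, so s(2) = (−46/17) − (423275/83521)/(−255870/4913) = −2269349/869958.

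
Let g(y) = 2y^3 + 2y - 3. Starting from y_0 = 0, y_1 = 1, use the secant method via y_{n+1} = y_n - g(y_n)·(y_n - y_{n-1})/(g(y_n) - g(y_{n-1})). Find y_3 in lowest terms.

g(0) = -3, g(1) = 1. y_2 = 1 - 1·(1 - 0)/(1 - (-3)) = 3/4.
g(1) = 1, g(3/4) = -21/32. y_3 = (3/4) - (-21/32)·((3/4) - 1)/((-21/32) - 1) = 45/53.

45/53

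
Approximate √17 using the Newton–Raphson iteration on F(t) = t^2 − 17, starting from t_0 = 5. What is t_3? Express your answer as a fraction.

F'(t) = 2t.
F(5) = 8, F'(5) = 10, so t_1 = 5 − 8/10 = 21/5.
F(21/5) = 16/25, F'(21/5) = 42/5, so t_2 = (21/5) − (16/25)/(42/5) = 433/105.
F(433/105) = 64/11025, F'(433/105) = 866/105, so t_3 = (433/105) − (64/11025)/(866/105) = 187457/45465.

187457/45465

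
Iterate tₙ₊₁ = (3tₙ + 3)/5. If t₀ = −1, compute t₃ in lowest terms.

24/25

t₁ = (3·(−1) + 3)/5 = 0.
t₂ = (3·0 + 3)/5 = 3/5.
t₃ = (3·(3/5) + 3)/5 = 24/25.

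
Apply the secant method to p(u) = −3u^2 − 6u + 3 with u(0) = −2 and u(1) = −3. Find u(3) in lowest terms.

−12/5

p(−2) = 3, p(−3) = −6. u(2) = (−3) − (−6)·((−3) − (−2))/((−6) − 3) = −7/3.
p(−3) = −6, p(−7/3) = 2/3. u(3) = (−7/3) − (2/3)·((−7/3) − (−3))/((2/3) − (−6)) = −12/5.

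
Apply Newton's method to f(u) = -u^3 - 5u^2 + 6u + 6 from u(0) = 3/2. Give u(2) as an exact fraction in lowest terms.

114311/75033

f'(u) = -3u^2 - 10u + 6.
f(3/2) = 3/8, f'(3/2) = -63/4, so u(1) = (3/2) - (3/8)/(-63/4) = 32/21.
f(32/21) = -50/9261, f'(32/21) = -794/49, so u(2) = (32/21) - (-50/9261)/(-794/49) = 114311/75033.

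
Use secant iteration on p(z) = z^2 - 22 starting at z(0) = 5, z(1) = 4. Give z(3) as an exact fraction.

61/13

p(5) = 3, p(4) = -6. z(2) = 4 - (-6)·(4 - 5)/((-6) - 3) = 14/3.
p(4) = -6, p(14/3) = -2/9. z(3) = (14/3) - (-2/9)·((14/3) - 4)/((-2/9) - (-6)) = 61/13.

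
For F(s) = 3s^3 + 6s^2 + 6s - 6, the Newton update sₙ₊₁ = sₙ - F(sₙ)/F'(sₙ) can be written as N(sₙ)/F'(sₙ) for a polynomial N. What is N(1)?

18

F'(s) = 9s^2 + 12s + 6.
N(s) = s·F'(s) - F(s) = s·(9s^2 + 12s + 6) - (3s^3 + 6s^2 + 6s - 6) = 6s^3 + 6s^2 + 6.
N(1) = 18.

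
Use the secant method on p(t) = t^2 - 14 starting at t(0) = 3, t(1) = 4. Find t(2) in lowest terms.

26/7

p(3) = -5, p(4) = 2. t(2) = 4 - 2·(4 - 3)/(2 - (-5)) = 26/7.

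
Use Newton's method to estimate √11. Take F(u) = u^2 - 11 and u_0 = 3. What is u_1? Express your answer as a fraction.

F'(u) = 2u.
F(3) = -2, F'(3) = 6, so u_1 = 3 - (-2)/6 = 10/3.

10/3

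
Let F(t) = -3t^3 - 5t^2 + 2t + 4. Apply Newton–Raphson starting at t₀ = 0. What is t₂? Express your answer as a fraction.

-12/7

F'(t) = -9t^2 - 10t + 2.
F(0) = 4, F'(0) = 2, so t₁ = 0 - 4/2 = -2.
F(-2) = 4, F'(-2) = -14, so t₂ = (-2) - 4/(-14) = -12/7.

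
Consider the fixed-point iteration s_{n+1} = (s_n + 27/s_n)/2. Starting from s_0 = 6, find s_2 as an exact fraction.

291/56

s_1 = (6 + 27/6)/2 = 21/4.
s_2 = (21/4 + 27/(21/4))/2 = 291/56.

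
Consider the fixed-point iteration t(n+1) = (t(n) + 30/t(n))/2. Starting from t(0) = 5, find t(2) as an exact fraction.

241/44

t(1) = (5 + 30/5)/2 = 11/2.
t(2) = (11/2 + 30/(11/2))/2 = 241/44.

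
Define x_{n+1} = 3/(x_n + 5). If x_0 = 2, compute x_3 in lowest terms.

114/211

x_1 = 3/(2 + 5) = 3/7.
x_2 = 3/(3/7 + 5) = 21/38.
x_3 = 3/(21/38 + 5) = 114/211.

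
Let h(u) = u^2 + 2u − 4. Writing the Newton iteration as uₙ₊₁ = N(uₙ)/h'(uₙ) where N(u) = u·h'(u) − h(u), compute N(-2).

h'(u) = 2u + 2.
N(u) = u·h'(u) − h(u) = u·(2u + 2) − (u^2 + 2u − 4) = u^2 + 4.
N(-2) = 8.

8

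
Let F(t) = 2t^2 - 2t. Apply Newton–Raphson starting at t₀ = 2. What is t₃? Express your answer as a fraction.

256/255

F'(t) = 4t - 2.
F(2) = 4, F'(2) = 6, so t₁ = 2 - 4/6 = 4/3.
F(4/3) = 8/9, F'(4/3) = 10/3, so t₂ = (4/3) - (8/9)/(10/3) = 16/15.
F(16/15) = 32/225, F'(16/15) = 34/15, so t₃ = (16/15) - (32/225)/(34/15) = 256/255.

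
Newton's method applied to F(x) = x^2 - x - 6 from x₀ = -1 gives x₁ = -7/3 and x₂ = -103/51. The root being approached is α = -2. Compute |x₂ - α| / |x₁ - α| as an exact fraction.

1/17

x₁ - α = -7/3 - (-2) = -7/3 + 2 = -1/3, so |x₁ - α| = 1/3.
x₂ - α = -103/51 - (-2) = -103/51 + 2 = -1/51, so |x₂ - α| = 1/51.
Ratio = (1/51) / (1/3) = 1/17.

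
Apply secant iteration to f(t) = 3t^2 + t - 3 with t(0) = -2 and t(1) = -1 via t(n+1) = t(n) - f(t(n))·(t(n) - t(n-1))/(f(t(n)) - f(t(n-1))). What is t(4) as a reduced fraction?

f(-2) = 7, f(-1) = -1. t(2) = (-1) - (-1)·((-1) - (-2))/((-1) - 7) = -9/8.
f(-1) = -1, f(-9/8) = -21/64. t(3) = (-9/8) - (-21/64)·((-9/8) - (-1))/((-21/64) - (-1)) = -51/43.
f(-9/8) = -21/64, f(-51/43) = 63/1849. t(4) = (-51/43) - (63/1849)·((-51/43) - (-9/8))/((63/1849) - (-21/64)) = -2409/2041.

-2409/2041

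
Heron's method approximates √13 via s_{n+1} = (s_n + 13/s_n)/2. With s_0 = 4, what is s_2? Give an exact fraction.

s_1 = (4 + 13/4)/2 = 29/8.
s_2 = (29/8 + 13/(29/8))/2 = 1673/464.

1673/464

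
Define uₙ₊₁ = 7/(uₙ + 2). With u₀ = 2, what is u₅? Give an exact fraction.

u₁ = 7/(2 + 2) = 7/4.
u₂ = 7/(7/4 + 2) = 28/15.
u₃ = 7/(28/15 + 2) = 105/58.
u₄ = 7/(105/58 + 2) = 406/221.
u₅ = 7/(406/221 + 2) = 1547/848.

1547/848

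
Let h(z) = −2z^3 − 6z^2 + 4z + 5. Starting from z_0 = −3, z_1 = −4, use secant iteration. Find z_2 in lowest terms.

h(−3) = −7, h(−4) = 21. z_2 = (−4) − 21·((−4) − (−3))/(21 − (−7)) = −13/4.

−13/4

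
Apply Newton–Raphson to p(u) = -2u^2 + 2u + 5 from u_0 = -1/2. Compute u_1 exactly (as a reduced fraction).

p'(u) = -4u + 2.
p(-1/2) = 7/2, p'(-1/2) = 4, so u_1 = (-1/2) - (7/2)/4 = -11/8.

-11/8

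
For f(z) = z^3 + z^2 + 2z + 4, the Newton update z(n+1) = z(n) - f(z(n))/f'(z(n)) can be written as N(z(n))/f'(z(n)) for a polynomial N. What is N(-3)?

-49

f'(z) = 3z^2 + 2z + 2.
N(z) = z·f'(z) - f(z) = z·(3z^2 + 2z + 2) - (z^3 + z^2 + 2z + 4) = 2z^3 + z^2 - 4.
N(-3) = -49.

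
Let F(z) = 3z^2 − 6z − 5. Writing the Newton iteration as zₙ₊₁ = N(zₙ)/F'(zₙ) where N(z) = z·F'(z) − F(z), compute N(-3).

F'(z) = 6z − 6.
N(z) = z·F'(z) − F(z) = z·(6z − 6) − (3z^2 − 6z − 5) = 3z^2 + 5.
N(-3) = 32.

32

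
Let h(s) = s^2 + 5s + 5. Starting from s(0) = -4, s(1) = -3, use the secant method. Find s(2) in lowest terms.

h(-4) = 1, h(-3) = -1. s(2) = (-3) - (-1)·((-3) - (-4))/((-1) - 1) = -7/2.

-7/2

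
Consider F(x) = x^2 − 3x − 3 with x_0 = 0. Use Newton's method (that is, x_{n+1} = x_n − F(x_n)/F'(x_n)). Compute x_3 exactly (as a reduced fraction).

−91/115

F'(x) = 2x − 3.
F(0) = −3, F'(0) = −3, so x_1 = 0 − (−3)/(−3) = −1.
F(−1) = 1, F'(−1) = −5, so x_2 = (−1) − 1/(−5) = −4/5.
F(−4/5) = 1/25, F'(−4/5) = −23/5, so x_3 = (−4/5) − (1/25)/(−23/5) = −91/115.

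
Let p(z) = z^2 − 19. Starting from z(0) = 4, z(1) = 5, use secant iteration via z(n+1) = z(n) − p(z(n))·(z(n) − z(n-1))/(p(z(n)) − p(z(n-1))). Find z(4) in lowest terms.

1591/365

p(4) = −3, p(5) = 6. z(2) = 5 − 6·(5 − 4)/(6 − (−3)) = 13/3.
p(5) = 6, p(13/3) = −2/9. z(3) = (13/3) − (−2/9)·((13/3) − 5)/((−2/9) − 6) = 61/14.
p(13/3) = −2/9, p(61/14) = −3/196. z(4) = (61/14) − (−3/196)·((61/14) − (13/3))/((−3/196) − (−2/9)) = 1591/365.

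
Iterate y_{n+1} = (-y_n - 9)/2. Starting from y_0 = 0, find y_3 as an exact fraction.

-27/8

y_1 = (-0 - 9)/2 = -9/2.
y_2 = (-(-9/2) - 9)/2 = -9/4.
y_3 = (-(-9/4) - 9)/2 = -27/8.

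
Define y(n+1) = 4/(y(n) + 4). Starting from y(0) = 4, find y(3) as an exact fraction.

9/11

y(1) = 4/(4 + 4) = 1/2.
y(2) = 4/(1/2 + 4) = 8/9.
y(3) = 4/(8/9 + 4) = 9/11.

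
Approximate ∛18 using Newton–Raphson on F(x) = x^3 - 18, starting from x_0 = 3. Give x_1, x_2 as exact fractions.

x_1 = 8/3, x_2 = 755/288

F'(x) = 3x^2.
F(3) = 9, F'(3) = 27, so x_1 = 3 - 9/27 = 8/3.
F(8/3) = 26/27, F'(8/3) = 64/3, so x_2 = (8/3) - (26/27)/(64/3) = 755/288.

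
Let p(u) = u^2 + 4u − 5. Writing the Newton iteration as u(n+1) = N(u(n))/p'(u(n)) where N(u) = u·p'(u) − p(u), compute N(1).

p'(u) = 2u + 4.
N(u) = u·p'(u) − p(u) = u·(2u + 4) − (u^2 + 4u − 5) = u^2 + 5.
N(1) = 6.

6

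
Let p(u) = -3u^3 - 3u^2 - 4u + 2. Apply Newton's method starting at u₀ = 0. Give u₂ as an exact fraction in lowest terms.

14/37

p'(u) = -9u^2 - 6u - 4.
p(0) = 2, p'(0) = -4, so u₁ = 0 - 2/(-4) = 1/2.
p(1/2) = -9/8, p'(1/2) = -37/4, so u₂ = (1/2) - (-9/8)/(-37/4) = 14/37.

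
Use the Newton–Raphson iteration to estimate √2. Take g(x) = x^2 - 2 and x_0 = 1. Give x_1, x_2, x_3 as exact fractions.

g'(x) = 2x.
g(1) = -1, g'(1) = 2, so x_1 = 1 - (-1)/2 = 3/2.
g(3/2) = 1/4, g'(3/2) = 3, so x_2 = (3/2) - (1/4)/3 = 17/12.
g(17/12) = 1/144, g'(17/12) = 17/6, so x_3 = (17/12) - (1/144)/(17/6) = 577/408.

x_1 = 3/2, x_2 = 17/12, x_3 = 577/408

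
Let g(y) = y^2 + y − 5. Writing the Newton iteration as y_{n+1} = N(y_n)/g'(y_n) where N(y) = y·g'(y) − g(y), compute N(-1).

g'(y) = 2y + 1.
N(y) = y·g'(y) − g(y) = y·(2y + 1) − (y^2 + y − 5) = y^2 + 5.
N(-1) = 6.

6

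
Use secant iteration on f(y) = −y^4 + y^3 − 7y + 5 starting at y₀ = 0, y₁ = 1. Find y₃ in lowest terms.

f(0) = 5, f(1) = −2. y₂ = 1 − (−2)·(1 − 0)/((−2) − 5) = 5/7.
f(1) = −2, f(5/7) = 250/2401. y₃ = (5/7) − (250/2401)·((5/7) − 1)/((250/2401) − (−2)) = 920/1263.

920/1263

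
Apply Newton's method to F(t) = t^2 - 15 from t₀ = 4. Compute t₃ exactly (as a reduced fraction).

7380481/1905632

F'(t) = 2t.
F(4) = 1, F'(4) = 8, so t₁ = 4 - 1/8 = 31/8.
F(31/8) = 1/64, F'(31/8) = 31/4, so t₂ = (31/8) - (1/64)/(31/4) = 1921/496.
F(1921/496) = 1/246016, F'(1921/496) = 1921/248, so t₃ = (1921/496) - (1/246016)/(1921/248) = 7380481/1905632.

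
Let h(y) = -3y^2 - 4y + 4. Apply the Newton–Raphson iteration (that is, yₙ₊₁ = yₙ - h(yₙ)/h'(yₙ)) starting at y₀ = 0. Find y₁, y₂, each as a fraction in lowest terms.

h'(y) = -6y - 4.
h(0) = 4, h'(0) = -4, so y₁ = 0 - 4/(-4) = 1.
h(1) = -3, h'(1) = -10, so y₂ = 1 - (-3)/(-10) = 7/10.

y₁ = 1, y₂ = 7/10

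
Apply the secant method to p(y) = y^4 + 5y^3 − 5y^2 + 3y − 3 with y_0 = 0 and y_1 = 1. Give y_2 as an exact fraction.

3/4

p(0) = −3, p(1) = 1. y_2 = 1 − 1·(1 − 0)/(1 − (−3)) = 3/4.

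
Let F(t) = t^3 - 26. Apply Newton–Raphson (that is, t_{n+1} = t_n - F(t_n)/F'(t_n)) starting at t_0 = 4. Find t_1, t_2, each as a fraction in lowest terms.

t_1 = 77/24, t_2 = 636245/213444

F'(t) = 3t^2.
F(4) = 38, F'(4) = 48, so t_1 = 4 - 38/48 = 77/24.
F(77/24) = 97109/13824, F'(77/24) = 5929/192, so t_2 = (77/24) - (97109/13824)/(5929/192) = 636245/213444.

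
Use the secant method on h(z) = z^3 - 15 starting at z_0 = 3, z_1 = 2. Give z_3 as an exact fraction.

12885/5179

h(3) = 12, h(2) = -7. z_2 = 2 - (-7)·(2 - 3)/((-7) - 12) = 45/19.
h(2) = -7, h(45/19) = -11760/6859. z_3 = (45/19) - (-11760/6859)·((45/19) - 2)/((-11760/6859) - (-7)) = 12885/5179.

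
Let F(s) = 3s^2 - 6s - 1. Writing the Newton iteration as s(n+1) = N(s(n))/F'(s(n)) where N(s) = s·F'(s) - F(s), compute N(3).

28

F'(s) = 6s - 6.
N(s) = s·F'(s) - F(s) = s·(6s - 6) - (3s^2 - 6s - 1) = 3s^2 + 1.
N(3) = 28.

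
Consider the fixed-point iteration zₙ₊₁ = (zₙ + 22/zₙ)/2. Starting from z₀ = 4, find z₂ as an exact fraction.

z₁ = (4 + 22/4)/2 = 19/4.
z₂ = (19/4 + 22/(19/4))/2 = 713/152.

713/152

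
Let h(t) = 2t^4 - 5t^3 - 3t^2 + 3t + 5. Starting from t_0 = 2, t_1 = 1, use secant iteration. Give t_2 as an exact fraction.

h(2) = -9, h(1) = 2. t_2 = 1 - 2·(1 - 2)/(2 - (-9)) = 13/11.

13/11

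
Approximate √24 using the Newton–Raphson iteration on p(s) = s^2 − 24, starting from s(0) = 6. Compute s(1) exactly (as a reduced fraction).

p'(s) = 2s.
p(6) = 12, p'(6) = 12, so s(1) = 6 − 12/12 = 5.

5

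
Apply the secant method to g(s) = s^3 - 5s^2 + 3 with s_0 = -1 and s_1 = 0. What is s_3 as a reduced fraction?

g(-1) = -3, g(0) = 3. s_2 = 0 - 3·(0 - (-1))/(3 - (-3)) = -1/2.
g(0) = 3, g(-1/2) = 13/8. s_3 = (-1/2) - (13/8)·((-1/2) - 0)/((13/8) - 3) = -12/11.

-12/11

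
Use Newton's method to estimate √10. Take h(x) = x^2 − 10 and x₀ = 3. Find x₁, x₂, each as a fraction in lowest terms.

x₁ = 19/6, x₂ = 721/228

h'(x) = 2x.
h(3) = −1, h'(3) = 6, so x₁ = 3 − (−1)/6 = 19/6.
h(19/6) = 1/36, h'(19/6) = 19/3, so x₂ = (19/6) − (1/36)/(19/3) = 721/228.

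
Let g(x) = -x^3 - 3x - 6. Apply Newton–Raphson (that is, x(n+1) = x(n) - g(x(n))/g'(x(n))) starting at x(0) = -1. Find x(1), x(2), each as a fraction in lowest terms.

g'(x) = -3x^2 - 3.
g(-1) = -2, g'(-1) = -6, so x(1) = (-1) - (-2)/(-6) = -4/3.
g(-4/3) = 10/27, g'(-4/3) = -25/3, so x(2) = (-4/3) - (10/27)/(-25/3) = -58/45.

x(1) = -4/3, x(2) = -58/45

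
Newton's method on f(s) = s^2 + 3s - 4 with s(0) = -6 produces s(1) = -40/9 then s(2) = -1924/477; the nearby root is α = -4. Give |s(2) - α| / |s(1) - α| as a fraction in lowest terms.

4/53

s(1) - α = -40/9 - (-4) = -40/9 + 4 = -4/9, so |s(1) - α| = 4/9.
s(2) - α = -1924/477 - (-4) = -1924/477 + 4 = -16/477, so |s(2) - α| = 16/477.
Ratio = (16/477) / (4/9) = 4/53.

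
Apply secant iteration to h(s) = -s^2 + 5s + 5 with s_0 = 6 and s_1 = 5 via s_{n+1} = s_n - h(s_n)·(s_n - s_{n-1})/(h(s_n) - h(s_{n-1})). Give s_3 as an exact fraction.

h(6) = -1, h(5) = 5. s_2 = 5 - 5·(5 - 6)/(5 - (-1)) = 35/6.
h(5) = 5, h(35/6) = 5/36. s_3 = (35/6) - (5/36)·((35/6) - 5)/((5/36) - 5) = 41/7.

41/7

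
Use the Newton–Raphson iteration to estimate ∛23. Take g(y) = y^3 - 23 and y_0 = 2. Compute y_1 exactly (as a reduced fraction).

13/4

g'(y) = 3y^2.
g(2) = -15, g'(2) = 12, so y_1 = 2 - (-15)/12 = 13/4.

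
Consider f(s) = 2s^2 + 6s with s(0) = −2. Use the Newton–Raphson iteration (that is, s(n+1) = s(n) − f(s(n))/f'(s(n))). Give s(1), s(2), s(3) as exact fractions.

f'(s) = 4s + 6.
f(−2) = −4, f'(−2) = −2, so s(1) = (−2) − (−4)/(−2) = −4.
f(−4) = 8, f'(−4) = −10, so s(2) = (−4) − 8/(−10) = −16/5.
f(−16/5) = 32/25, f'(−16/5) = −34/5, so s(3) = (−16/5) − (32/25)/(−34/5) = −256/85.

s(1) = −4, s(2) = −16/5, s(3) = −256/85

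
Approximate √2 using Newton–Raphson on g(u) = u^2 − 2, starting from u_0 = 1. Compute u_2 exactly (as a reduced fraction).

g'(u) = 2u.
g(1) = −1, g'(1) = 2, so u_1 = 1 − (−1)/2 = 3/2.
g(3/2) = 1/4, g'(3/2) = 3, so u_2 = (3/2) − (1/4)/3 = 17/12.

17/12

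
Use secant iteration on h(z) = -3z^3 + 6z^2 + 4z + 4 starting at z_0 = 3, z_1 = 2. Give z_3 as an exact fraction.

5575/1994

h(3) = -11, h(2) = 12. z_2 = 2 - 12·(2 - 3)/(12 - (-11)) = 58/23.
h(2) = 12, h(58/23) = 50292/12167. z_3 = (58/23) - (50292/12167)·((58/23) - 2)/((50292/12167) - 12) = 5575/1994.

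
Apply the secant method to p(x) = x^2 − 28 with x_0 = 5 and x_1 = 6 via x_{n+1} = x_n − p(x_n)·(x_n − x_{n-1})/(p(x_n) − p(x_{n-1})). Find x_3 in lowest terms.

p(5) = −3, p(6) = 8. x_2 = 6 − 8·(6 − 5)/(8 − (−3)) = 58/11.
p(6) = 8, p(58/11) = −24/121. x_3 = (58/11) − (−24/121)·((58/11) − 6)/((−24/121) − 8) = 164/31.

164/31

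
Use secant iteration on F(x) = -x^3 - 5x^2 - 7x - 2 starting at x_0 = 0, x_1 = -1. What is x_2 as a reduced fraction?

F(0) = -2, F(-1) = 1. x_2 = (-1) - 1·((-1) - 0)/(1 - (-2)) = -2/3.

-2/3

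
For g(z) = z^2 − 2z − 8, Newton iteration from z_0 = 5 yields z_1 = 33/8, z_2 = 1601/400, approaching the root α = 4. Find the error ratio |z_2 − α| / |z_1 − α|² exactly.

4/25

z_1 − α = 33/8 − 4 = 1/8, so |z_1 − α| = 1/8.
z_2 − α = 1601/400 − 4 = 1/400, so |z_2 − α| = 1/400.
|z_1 − α|² = 1/64.
Ratio = (1/400) / (1/64) = 4/25.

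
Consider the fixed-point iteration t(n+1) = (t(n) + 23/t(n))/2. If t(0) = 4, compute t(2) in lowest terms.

2993/624

t(1) = (4 + 23/4)/2 = 39/8.
t(2) = (39/8 + 23/(39/8))/2 = 2993/624.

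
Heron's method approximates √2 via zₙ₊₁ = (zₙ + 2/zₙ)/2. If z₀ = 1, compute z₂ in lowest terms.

17/12

z₁ = (1 + 2/1)/2 = 3/2.
z₂ = (3/2 + 2/(3/2))/2 = 17/12.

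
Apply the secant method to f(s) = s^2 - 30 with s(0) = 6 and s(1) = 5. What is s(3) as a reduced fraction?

126/23

f(6) = 6, f(5) = -5. s(2) = 5 - (-5)·(5 - 6)/((-5) - 6) = 60/11.
f(5) = -5, f(60/11) = -30/121. s(3) = (60/11) - (-30/121)·((60/11) - 5)/((-30/121) - (-5)) = 126/23.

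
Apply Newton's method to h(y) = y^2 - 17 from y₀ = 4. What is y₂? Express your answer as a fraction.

2177/528

h'(y) = 2y.
h(4) = -1, h'(4) = 8, so y₁ = 4 - (-1)/8 = 33/8.
h(33/8) = 1/64, h'(33/8) = 33/4, so y₂ = (33/8) - (1/64)/(33/4) = 2177/528.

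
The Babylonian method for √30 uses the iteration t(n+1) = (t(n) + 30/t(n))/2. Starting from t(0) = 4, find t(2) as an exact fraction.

t(1) = (4 + 30/4)/2 = 23/4.
t(2) = (23/4 + 30/(23/4))/2 = 1009/184.

1009/184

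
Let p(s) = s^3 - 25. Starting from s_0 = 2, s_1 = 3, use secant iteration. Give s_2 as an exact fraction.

55/19

p(2) = -17, p(3) = 2. s_2 = 3 - 2·(3 - 2)/(2 - (-17)) = 55/19.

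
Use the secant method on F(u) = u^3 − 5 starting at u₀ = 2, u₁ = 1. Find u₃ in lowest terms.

F(2) = 3, F(1) = −4. u₂ = 1 − (−4)·(1 − 2)/((−4) − 3) = 11/7.
F(1) = −4, F(11/7) = −384/343. u₃ = (11/7) − (−384/343)·((11/7) − 1)/((−384/343) − (−4)) = 443/247.

443/247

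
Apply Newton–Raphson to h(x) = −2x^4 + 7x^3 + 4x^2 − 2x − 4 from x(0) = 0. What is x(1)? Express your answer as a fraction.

−2

h'(x) = −8x^3 + 21x^2 + 8x − 2.
h(0) = −4, h'(0) = −2, so x(1) = 0 − (−4)/(−2) = −2.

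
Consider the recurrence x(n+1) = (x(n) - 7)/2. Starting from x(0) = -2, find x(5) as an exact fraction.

x(1) = ((-2) - 7)/2 = -9/2.
x(2) = ((-9/2) - 7)/2 = -23/4.
x(3) = ((-23/4) - 7)/2 = -51/8.
x(4) = ((-51/8) - 7)/2 = -107/16.
x(5) = ((-107/16) - 7)/2 = -219/32.

-219/32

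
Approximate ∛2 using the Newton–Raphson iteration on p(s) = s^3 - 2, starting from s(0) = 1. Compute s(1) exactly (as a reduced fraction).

4/3

p'(s) = 3s^2.
p(1) = -1, p'(1) = 3, so s(1) = 1 - (-1)/3 = 4/3.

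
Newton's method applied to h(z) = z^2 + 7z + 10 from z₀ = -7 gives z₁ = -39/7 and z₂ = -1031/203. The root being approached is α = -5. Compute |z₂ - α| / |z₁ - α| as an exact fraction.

4/29

z₁ - α = -39/7 - (-5) = -39/7 + 5 = -4/7, so |z₁ - α| = 4/7.
z₂ - α = -1031/203 - (-5) = -1031/203 + 5 = -16/203, so |z₂ - α| = 16/203.
Ratio = (16/203) / (4/7) = 4/29.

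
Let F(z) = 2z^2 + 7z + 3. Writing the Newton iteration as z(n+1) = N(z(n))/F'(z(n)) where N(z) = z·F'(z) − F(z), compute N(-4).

29

F'(z) = 4z + 7.
N(z) = z·F'(z) − F(z) = z·(4z + 7) − (2z^2 + 7z + 3) = 2z^2 − 3.
N(-4) = 29.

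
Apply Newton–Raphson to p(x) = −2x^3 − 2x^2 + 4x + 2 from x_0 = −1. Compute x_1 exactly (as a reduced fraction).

0

p'(x) = −6x^2 − 4x + 4.
p(−1) = −2, p'(−1) = 2, so x_1 = (−1) − (−2)/2 = 0.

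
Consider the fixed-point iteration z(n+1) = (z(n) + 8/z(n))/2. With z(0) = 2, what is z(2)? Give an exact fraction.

z(1) = (2 + 8/2)/2 = 3.
z(2) = (3 + 8/3)/2 = 17/6.

17/6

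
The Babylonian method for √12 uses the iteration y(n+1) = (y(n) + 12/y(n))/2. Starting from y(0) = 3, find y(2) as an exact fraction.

y(1) = (3 + 12/3)/2 = 7/2.
y(2) = (7/2 + 12/(7/2))/2 = 97/28.

97/28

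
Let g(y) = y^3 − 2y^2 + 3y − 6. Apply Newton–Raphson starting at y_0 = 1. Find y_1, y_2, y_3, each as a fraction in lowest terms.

y_1 = 3, y_2 = 7/3, y_3 = 277/135

g'(y) = 3y^2 − 4y + 3.
g(1) = −4, g'(1) = 2, so y_1 = 1 − (−4)/2 = 3.
g(3) = 12, g'(3) = 18, so y_2 = 3 − 12/18 = 7/3.
g(7/3) = 76/27, g'(7/3) = 10, so y_3 = (7/3) − (76/27)/10 = 277/135.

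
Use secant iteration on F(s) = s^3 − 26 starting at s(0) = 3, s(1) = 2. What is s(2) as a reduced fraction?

F(3) = 1, F(2) = −18. s(2) = 2 − (−18)·(2 − 3)/((−18) − 1) = 56/19.

56/19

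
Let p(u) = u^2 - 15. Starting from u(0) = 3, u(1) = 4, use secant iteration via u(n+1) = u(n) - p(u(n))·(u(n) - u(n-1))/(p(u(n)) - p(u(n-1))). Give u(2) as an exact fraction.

27/7

p(3) = -6, p(4) = 1. u(2) = 4 - 1·(4 - 3)/(1 - (-6)) = 27/7.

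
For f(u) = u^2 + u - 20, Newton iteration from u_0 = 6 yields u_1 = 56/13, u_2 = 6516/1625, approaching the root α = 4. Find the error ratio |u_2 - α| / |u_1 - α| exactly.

u_1 - α = 56/13 - 4 = 4/13, so |u_1 - α| = 4/13.
u_2 - α = 6516/1625 - 4 = 16/1625, so |u_2 - α| = 16/1625.
Ratio = (16/1625) / (4/13) = 4/125.

4/125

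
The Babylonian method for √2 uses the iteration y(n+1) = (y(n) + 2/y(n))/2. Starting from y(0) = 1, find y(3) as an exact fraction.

y(1) = (1 + 2/1)/2 = 3/2.
y(2) = (3/2 + 2/(3/2))/2 = 17/12.
y(3) = (17/12 + 2/(17/12))/2 = 577/408.

577/408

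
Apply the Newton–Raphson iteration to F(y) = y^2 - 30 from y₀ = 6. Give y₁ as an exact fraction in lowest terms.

11/2

F'(y) = 2y.
F(6) = 6, F'(6) = 12, so y₁ = 6 - 6/12 = 11/2.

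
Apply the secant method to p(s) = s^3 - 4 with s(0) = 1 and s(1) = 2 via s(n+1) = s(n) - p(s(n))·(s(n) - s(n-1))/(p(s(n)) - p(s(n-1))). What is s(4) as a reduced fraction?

p(1) = -3, p(2) = 4. s(2) = 2 - 4·(2 - 1)/(4 - (-3)) = 10/7.
p(2) = 4, p(10/7) = -372/343. s(3) = (10/7) - (-372/343)·((10/7) - 2)/((-372/343) - 4) = 169/109.
p(10/7) = -372/343, p(169/109) = -353307/1295029. s(4) = (169/109) - (-353307/1295029)·((169/109) - (10/7))/((-353307/1295029) - (-372/343)) = 2056682/1292353.

2056682/1292353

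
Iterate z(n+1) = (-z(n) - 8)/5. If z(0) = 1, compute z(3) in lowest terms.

-169/125

z(1) = (-1 - 8)/5 = -9/5.
z(2) = (-(-9/5) - 8)/5 = -31/25.
z(3) = (-(-31/25) - 8)/5 = -169/125.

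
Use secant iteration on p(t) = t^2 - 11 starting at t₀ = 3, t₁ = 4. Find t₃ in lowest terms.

p(3) = -2, p(4) = 5. t₂ = 4 - 5·(4 - 3)/(5 - (-2)) = 23/7.
p(4) = 5, p(23/7) = -10/49. t₃ = (23/7) - (-10/49)·((23/7) - 4)/((-10/49) - 5) = 169/51.

169/51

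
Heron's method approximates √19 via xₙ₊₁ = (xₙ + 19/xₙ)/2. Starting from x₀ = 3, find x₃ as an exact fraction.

x₁ = (3 + 19/3)/2 = 14/3.
x₂ = (14/3 + 19/(14/3))/2 = 367/84.
x₃ = (367/84 + 19/(367/84))/2 = 268753/61656.

268753/61656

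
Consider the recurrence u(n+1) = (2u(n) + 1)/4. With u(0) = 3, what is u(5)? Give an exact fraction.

37/64

u(1) = (2·3 + 1)/4 = 7/4.
u(2) = (2·(7/4) + 1)/4 = 9/8.
u(3) = (2·(9/8) + 1)/4 = 13/16.
u(4) = (2·(13/16) + 1)/4 = 21/32.
u(5) = (2·(21/32) + 1)/4 = 37/64.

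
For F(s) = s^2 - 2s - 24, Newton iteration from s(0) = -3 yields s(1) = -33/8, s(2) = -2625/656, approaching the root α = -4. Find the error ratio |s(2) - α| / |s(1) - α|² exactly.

4/41

s(1) - α = -33/8 - (-4) = -33/8 + 4 = -1/8, so |s(1) - α| = 1/8.
s(2) - α = -2625/656 - (-4) = -2625/656 + 4 = -1/656, so |s(2) - α| = 1/656.
|s(1) - α|² = 1/64.
Ratio = (1/656) / (1/64) = 4/41.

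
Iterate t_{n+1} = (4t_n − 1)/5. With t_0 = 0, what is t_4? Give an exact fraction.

−369/625

t_1 = (4·0 − 1)/5 = −1/5.
t_2 = (4·(−1/5) − 1)/5 = −9/25.
t_3 = (4·(−9/25) − 1)/5 = −61/125.
t_4 = (4·(−61/125) − 1)/5 = −369/625.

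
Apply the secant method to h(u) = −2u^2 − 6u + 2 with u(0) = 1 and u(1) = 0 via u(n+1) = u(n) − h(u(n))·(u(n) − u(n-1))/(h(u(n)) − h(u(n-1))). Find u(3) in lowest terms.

h(1) = −6, h(0) = 2. u(2) = 0 − 2·(0 − 1)/(2 − (−6)) = 1/4.
h(0) = 2, h(1/4) = 3/8. u(3) = (1/4) − (3/8)·((1/4) − 0)/((3/8) − 2) = 4/13.

4/13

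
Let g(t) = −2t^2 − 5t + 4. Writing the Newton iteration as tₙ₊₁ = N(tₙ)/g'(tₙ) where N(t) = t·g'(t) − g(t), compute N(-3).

g'(t) = −4t − 5.
N(t) = t·g'(t) − g(t) = t·(−4t − 5) − (−2t^2 − 5t + 4) = −2t^2 − 4.
N(-3) = −22.

−22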